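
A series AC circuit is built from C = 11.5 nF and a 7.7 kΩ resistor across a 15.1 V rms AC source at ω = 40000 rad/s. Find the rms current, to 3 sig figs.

X_C = 1/(ωC) = 2170 Ω
Z = 7700 − j2170 Ω
|Z| = √(7700² + 2170²) = 8000 Ω
I = V/|Z| = 15.1/8000 = 1.89 mA

1.89 mA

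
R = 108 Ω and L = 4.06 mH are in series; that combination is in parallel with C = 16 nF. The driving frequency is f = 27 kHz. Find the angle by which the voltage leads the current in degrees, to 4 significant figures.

-80.28°

ω = 2πf = 169600 rad/s
X_L = ωL = 688.8 Ω
X_C = 1/(ωC) = 368.4 Ω
Branch 1 (R+jX_L): Z₁ = 108.0 + j688.8 Ω, |Z₁| = 697.2 Ω
Branch 2 (−jX_C): Z₂ = −j368.4 Ω
Parallel: Z = Z₁Z₂/(Z₁+Z₂), |Z| = 759.8 Ω, ∠Z = -80.28°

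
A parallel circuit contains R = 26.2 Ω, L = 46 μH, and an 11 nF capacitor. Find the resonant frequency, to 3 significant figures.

224 kHz

ω₀ = 1/√(LC) = 1/√(4.6e-05 × 1.1e-08) = 1.406e+06 rad/s
f₀ = ω₀/(2π) = 224 kHz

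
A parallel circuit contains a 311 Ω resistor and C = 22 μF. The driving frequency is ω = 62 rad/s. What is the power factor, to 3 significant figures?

X_C = 1/(ωC) = 733 Ω
Parallel: admittances add. Y = 1/R + jωC
Y = (0.00322 + j0.00136) S
|Y| = 0.00349 S → |Z| = 1/|Y| = 286 Ω, ∠Z = −∠Y = -23.0°
cos φ = cos(-23.0°) = 0.921

0.921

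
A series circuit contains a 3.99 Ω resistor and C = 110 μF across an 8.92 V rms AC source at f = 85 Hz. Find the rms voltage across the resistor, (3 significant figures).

ω = 2πf = 534.1 rad/s
X_C = 1/(ωC) = 17.0 Ω
Z = 3.99 − j17.0 Ω
|Z| = √(3.99² + 17.0²) = 17.5 Ω
I = V/|Z| = 510 mA
V_R = I·|Z_R| = 0.510 × 3.99 = 2.04 V

2.04 V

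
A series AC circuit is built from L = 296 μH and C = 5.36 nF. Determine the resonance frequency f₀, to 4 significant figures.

126.4 kHz

ω₀ = 1/√(LC) = 1/√(0.000296 × 5.36e-09) = 793900 rad/s
f₀ = ω₀/(2π) = 126.4 kHz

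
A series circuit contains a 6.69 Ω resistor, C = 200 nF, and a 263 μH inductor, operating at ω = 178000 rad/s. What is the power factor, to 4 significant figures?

X_L = ωL = 46.81 Ω
X_C = 1/(ωC) = 28.09 Ω
Net reactance X = X_L − X_C = 18.72 Ω
Z = 6.690 + j18.72 Ω
|Z| = √(6.690² + 18.72²) = 19.88 Ω
∠Z = arctan(18.72/6.690) = 70.34°
cos φ = cos(70.34°) = 0.3365

0.3365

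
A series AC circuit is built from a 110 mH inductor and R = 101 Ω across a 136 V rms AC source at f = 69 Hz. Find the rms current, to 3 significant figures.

1.22 A

ω = 2πf = 433.5 rad/s
X_L = ωL = 47.7 Ω
Z = 101 + j47.7 Ω
|Z| = √(101² + 47.7²) = 112 Ω
I = V/|Z| = 136/112 = 1.22 A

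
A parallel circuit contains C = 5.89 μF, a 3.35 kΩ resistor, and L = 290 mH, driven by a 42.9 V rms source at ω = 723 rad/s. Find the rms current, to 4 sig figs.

25.39 mA

X_L = ωL = 209.7 Ω
X_C = 1/(ωC) = 234.8 Ω
Parallel: admittances add. Y = 1/R + 1/(jωL) + jωC
Y = (0.0002985 − j0.0005109) S
|Y| = 0.0005917 S → |Z| = 1/|Y| = 1690 Ω, ∠Z = −∠Y = 59.70°
I = V/|Z| = 42.9/1690 = 25.39 mA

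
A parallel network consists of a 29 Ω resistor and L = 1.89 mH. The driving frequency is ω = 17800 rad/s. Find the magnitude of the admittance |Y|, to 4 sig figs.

X_L = ωL = 33.64 Ω
Parallel: admittances add. Y = 1/R + 1/(jωL)
Y = (0.03448 − j0.02972) S
|Y| = 0.04553 S → |Z| = 1/|Y| = 21.97 Ω, ∠Z = −∠Y = 40.76°

45.53 mS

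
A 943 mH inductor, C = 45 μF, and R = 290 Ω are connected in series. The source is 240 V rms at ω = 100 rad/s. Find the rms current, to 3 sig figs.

X_L = ωL = 94.3 Ω
X_C = 1/(ωC) = 222 Ω
Net reactance X = X_L − X_C = -128 Ω
Z = 290 − j128 Ω
|Z| = √(290² + 128²) = 317 Ω
I = V/|Z| = 240/317 = 757 mA

757 mA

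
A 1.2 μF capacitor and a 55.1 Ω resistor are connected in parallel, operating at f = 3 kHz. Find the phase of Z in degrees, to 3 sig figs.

-51.3°

ω = 2πf = 18850 rad/s
X_C = 1/(ωC) = 44.2 Ω
Parallel: admittances add. Y = 1/R + jωC
Y = (0.0181 + j0.0226) S
|Y| = 0.0290 S → |Z| = 1/|Y| = 34.5 Ω, ∠Z = −∠Y = -51.3°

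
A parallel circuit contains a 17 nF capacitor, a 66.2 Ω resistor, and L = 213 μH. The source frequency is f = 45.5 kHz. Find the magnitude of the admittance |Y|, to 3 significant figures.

19.0 mS

ω = 2πf = 285900 rad/s
X_L = ωL = 60.9 Ω
X_C = 1/(ωC) = 206 Ω
Parallel: admittances add. Y = 1/R + 1/(jωL) + jωC
Y = (0.0151 − j0.0116) S
|Y| = 0.0190 S → |Z| = 1/|Y| = 52.6 Ω, ∠Z = −∠Y = 37.4°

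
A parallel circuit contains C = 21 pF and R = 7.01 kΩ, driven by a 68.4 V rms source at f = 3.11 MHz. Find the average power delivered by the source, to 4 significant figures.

667.4 mW

ω = 2πf = 1.954e+07 rad/s
X_C = 1/(ωC) = 2437 Ω
Parallel: admittances add. Y = 1/R + jωC
Y = (0.0001427 + j0.0004104) S
|Y| = 0.0004344 S → |Z| = 1/|Y| = 2302 Ω, ∠Z = −∠Y = -70.83°
I = V/|Z| = 29.72 mA
P = VI cos φ = 68.4 × 0.02972 × cos(-70.83°) = 667.4 mW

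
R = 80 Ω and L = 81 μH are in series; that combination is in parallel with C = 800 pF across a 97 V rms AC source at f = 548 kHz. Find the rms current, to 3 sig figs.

107 mA

ω = 2πf = 3.443e+06 rad/s
X_L = ωL = 279 Ω
X_C = 1/(ωC) = 363 Ω
Branch 1 (R+jX_L): Z₁ = 80.0 + j279 Ω, |Z₁| = 290 Ω
Branch 2 (−jX_C): Z₂ = −j363 Ω
Parallel: Z = Z₁Z₂/(Z₁+Z₂), |Z| = 907 Ω, ∠Z = 30.4°
I = V/|Z| = 97/907 = 107 mA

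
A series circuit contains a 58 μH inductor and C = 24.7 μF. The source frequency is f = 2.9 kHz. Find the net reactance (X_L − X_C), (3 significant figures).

-1.17 Ω

ω = 2πf = 18220 rad/s
X_L = ωL = 1.06 Ω
X_C = 1/(ωC) = 2.22 Ω
X = 1.06 − 2.22 = -1.17 Ω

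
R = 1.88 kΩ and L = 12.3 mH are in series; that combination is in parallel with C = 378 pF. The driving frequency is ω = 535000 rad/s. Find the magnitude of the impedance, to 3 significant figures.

13600 Ω

X_L = ωL = 6580 Ω
X_C = 1/(ωC) = 4940 Ω
Branch 1 (R+jX_L): Z₁ = 1880 + j6580 Ω, |Z₁| = 6840 Ω
Branch 2 (−jX_C): Z₂ = −j4940 Ω
Parallel: Z = Z₁Z₂/(Z₁+Z₂), |Z| = 13600 Ω, ∠Z = -57.0°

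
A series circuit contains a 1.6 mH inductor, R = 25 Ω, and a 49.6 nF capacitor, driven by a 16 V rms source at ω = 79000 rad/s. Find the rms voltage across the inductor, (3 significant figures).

15.4 V

X_L = ωL = 126 Ω
X_C = 1/(ωC) = 255 Ω
Net reactance X = X_L − X_C = -129 Ω
Z = 25.0 − j129 Ω
|Z| = √(25.0² + 129²) = 131 Ω
I = V/|Z| = 122 mA
V_L = I·|Z_L| = 0.122 × 126 = 15.4 V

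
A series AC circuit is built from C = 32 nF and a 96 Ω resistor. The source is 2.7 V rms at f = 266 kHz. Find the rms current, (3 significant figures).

27.6 mA

ω = 2πf = 1.671e+06 rad/s
X_C = 1/(ωC) = 18.7 Ω
Z = 96.0 − j18.7 Ω
|Z| = √(96.0² + 18.7²) = 97.8 Ω
I = V/|Z| = 2.7/97.8 = 27.6 mA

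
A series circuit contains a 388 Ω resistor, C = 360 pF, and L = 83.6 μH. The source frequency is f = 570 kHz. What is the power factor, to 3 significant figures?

0.632

ω = 2πf = 3.581e+06 rad/s
X_L = ωL = 299 Ω
X_C = 1/(ωC) = 776 Ω
Net reactance X = X_L − X_C = -476 Ω
Z = 388 − j476 Ω
|Z| = √(388² + 476²) = 614 Ω
∠Z = arctan(-476/388) = -50.8°
cos φ = cos(-50.8°) = 0.632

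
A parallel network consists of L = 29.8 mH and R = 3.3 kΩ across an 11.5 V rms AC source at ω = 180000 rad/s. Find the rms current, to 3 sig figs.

X_L = ωL = 5360 Ω
Parallel: admittances add. Y = 1/R + 1/(jωL)
Y = (0.000303 − j0.000186) S
|Y| = 0.000356 S → |Z| = 1/|Y| = 2810 Ω, ∠Z = −∠Y = 31.6°
I = V/|Z| = 11.5/2810 = 4.09 mA

4.09 mA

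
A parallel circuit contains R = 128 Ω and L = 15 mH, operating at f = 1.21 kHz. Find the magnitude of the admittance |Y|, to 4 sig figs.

ω = 2πf = 7603 rad/s
X_L = ωL = 114.0 Ω
Parallel: admittances add. Y = 1/R + 1/(jωL)
Y = (0.007812 − j0.008769) S
|Y| = 0.01174 S → |Z| = 1/|Y| = 85.15 Ω, ∠Z = −∠Y = 48.30°

11.74 mS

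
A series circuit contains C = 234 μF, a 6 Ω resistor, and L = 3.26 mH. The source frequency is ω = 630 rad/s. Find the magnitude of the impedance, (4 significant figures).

X_L = ωL = 2.054 Ω
X_C = 1/(ωC) = 6.783 Ω
Net reactance X = X_L − X_C = -4.730 Ω
Z = 6.000 − j4.730 Ω
|Z| = √(6.000² + 4.730²) = 7.640 Ω

7.640 Ω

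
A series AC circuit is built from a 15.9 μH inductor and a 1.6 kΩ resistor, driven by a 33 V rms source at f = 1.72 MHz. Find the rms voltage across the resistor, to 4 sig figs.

32.81 V

ω = 2πf = 1.081e+07 rad/s
X_L = ωL = 171.8 Ω
Z = 1600 + j171.8 Ω
|Z| = √(1600² + 171.8²) = 1609 Ω
I = V/|Z| = 20.51 mA
V_R = I·|Z_R| = 0.02051 × 1600 = 32.81 V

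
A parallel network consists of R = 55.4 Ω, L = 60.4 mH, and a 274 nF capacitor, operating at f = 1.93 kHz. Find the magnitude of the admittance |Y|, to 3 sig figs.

ω = 2πf = 12130 rad/s
X_L = ωL = 732 Ω
X_C = 1/(ωC) = 301 Ω
Parallel: admittances add. Y = 1/R + 1/(jωL) + jωC
Y = (0.0181 + j0.00196) S
|Y| = 0.0182 S → |Z| = 1/|Y| = 55.1 Ω, ∠Z = −∠Y = -6.19°

18.2 mS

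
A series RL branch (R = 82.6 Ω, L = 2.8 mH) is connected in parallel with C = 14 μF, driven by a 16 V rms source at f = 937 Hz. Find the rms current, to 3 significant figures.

1.30 A

ω = 2πf = 5887 rad/s
X_L = ωL = 16.5 Ω
X_C = 1/(ωC) = 12.1 Ω
Branch 1 (R+jX_L): Z₁ = 82.6 + j16.5 Ω, |Z₁| = 84.2 Ω
Branch 2 (−jX_C): Z₂ = −j12.1 Ω
Parallel: Z = Z₁Z₂/(Z₁+Z₂), |Z| = 12.4 Ω, ∠Z = -81.7°
I = V/|Z| = 16/12.4 = 1.30 A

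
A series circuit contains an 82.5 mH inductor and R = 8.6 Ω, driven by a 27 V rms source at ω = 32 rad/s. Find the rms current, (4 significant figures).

3.001 A

X_L = ωL = 2.640 Ω
Z = 8.600 + j2.640 Ω
|Z| = √(8.600² + 2.640²) = 8.996 Ω
I = V/|Z| = 27/8.996 = 3.001 A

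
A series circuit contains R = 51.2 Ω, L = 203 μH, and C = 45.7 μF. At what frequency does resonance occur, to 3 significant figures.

ω₀ = 1/√(LC) = 1/√(0.000203 × 4.57e-05) = 10380 rad/s
f₀ = ω₀/(2π) = 1.65 kHz

1.65 kHz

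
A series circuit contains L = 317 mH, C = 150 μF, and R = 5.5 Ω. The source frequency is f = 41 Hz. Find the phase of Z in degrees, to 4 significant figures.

ω = 2πf = 257.6 rad/s
X_L = ωL = 81.66 Ω
X_C = 1/(ωC) = 25.88 Ω
Net reactance X = X_L − X_C = 55.78 Ω
Z = 5.500 + j55.78 Ω
|Z| = √(5.500² + 55.78²) = 56.05 Ω
∠Z = arctan(55.78/5.500) = 84.37°

84.37°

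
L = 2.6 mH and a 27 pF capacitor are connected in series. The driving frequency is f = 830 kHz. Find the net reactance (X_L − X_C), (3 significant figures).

ω = 2πf = 5.215e+06 rad/s
X_L = ωL = 13600 Ω
X_C = 1/(ωC) = 7100 Ω
X = 13600 − 7100 = 6460 Ω

6460 Ω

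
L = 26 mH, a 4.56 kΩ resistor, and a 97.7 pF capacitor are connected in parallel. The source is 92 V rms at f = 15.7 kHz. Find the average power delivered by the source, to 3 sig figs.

ω = 2πf = 98650 rad/s
X_L = ωL = 2560 Ω
X_C = 1/(ωC) = 104000 Ω
Parallel: admittances add. Y = 1/R + 1/(jωL) + jωC
Y = (0.000219 − j0.000380) S
|Y| = 0.000439 S → |Z| = 1/|Y| = 2280 Ω, ∠Z = −∠Y = 60.0°
I = V/|Z| = 40.4 mA
P = VI cos φ = 92 × 0.0404 × cos(60.0°) = 1.86 W

1.86 W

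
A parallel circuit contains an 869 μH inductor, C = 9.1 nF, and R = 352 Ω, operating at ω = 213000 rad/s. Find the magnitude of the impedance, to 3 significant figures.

X_L = ωL = 185 Ω
X_C = 1/(ωC) = 516 Ω
Parallel: admittances add. Y = 1/R + 1/(jωL) + jωC
Y = (0.00284 − j0.00346) S
|Y| = 0.00448 S → |Z| = 1/|Y| = 223 Ω, ∠Z = −∠Y = 50.6°

223 Ω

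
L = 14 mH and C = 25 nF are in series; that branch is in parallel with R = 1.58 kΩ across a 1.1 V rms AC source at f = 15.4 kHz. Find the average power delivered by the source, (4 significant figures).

765.8 μW

ω = 2πf = 96760 rad/s
X_L = ωL = 1355 Ω
X_C = 1/(ωC) = 413.4 Ω
Branch 1: Z₁ = R = 1580 Ω
Branch 2 (series LC): Z₂ = j(X_L − X_C) = j941.3 Ω
Parallel: Z = Z₁Z₂/(Z₁+Z₂), |Z| = 808.6 Ω, ∠Z = 59.22°
I = V/|Z| = 1.360 mA
P = VI cos φ = 1.1 × 0.001360 × cos(59.22°) = 765.8 μW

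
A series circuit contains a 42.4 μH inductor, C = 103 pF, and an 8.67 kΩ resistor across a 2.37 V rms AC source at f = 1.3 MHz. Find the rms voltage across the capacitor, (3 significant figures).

ω = 2πf = 8.168e+06 rad/s
X_L = ωL = 346 Ω
X_C = 1/(ωC) = 1190 Ω
Net reactance X = X_L − X_C = -842 Ω
Z = 8670 − j842 Ω
|Z| = √(8670² + 842²) = 8710 Ω
I = V/|Z| = 272 μA
V_C = I·|Z_C| = 0.000272 × 1190 = 0.323 V

0.323 V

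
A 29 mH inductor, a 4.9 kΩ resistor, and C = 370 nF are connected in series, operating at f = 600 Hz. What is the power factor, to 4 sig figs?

ω = 2πf = 3770 rad/s
X_L = ωL = 109.3 Ω
X_C = 1/(ωC) = 716.9 Ω
Net reactance X = X_L − X_C = -607.6 Ω
Z = 4900 − j607.6 Ω
|Z| = √(4900² + 607.6²) = 4938 Ω
∠Z = arctan(-607.6/4900) = -7.068°
cos φ = cos(-7.068°) = 0.9924

0.9924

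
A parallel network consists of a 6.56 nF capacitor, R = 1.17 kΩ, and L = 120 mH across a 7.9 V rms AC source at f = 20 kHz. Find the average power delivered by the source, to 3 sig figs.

53.3 mW

ω = 2πf = 125700 rad/s
X_L = ωL = 15100 Ω
X_C = 1/(ωC) = 1210 Ω
Parallel: admittances add. Y = 1/R + 1/(jωL) + jωC
Y = (0.000855 + j0.000758) S
|Y| = 0.00114 S → |Z| = 1/|Y| = 875 Ω, ∠Z = −∠Y = -41.6°
I = V/|Z| = 9.03 mA
P = VI cos φ = 7.9 × 0.00903 × cos(-41.6°) = 53.3 mW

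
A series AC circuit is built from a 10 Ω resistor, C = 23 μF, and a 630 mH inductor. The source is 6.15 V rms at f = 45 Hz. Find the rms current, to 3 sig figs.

ω = 2πf = 282.7 rad/s
X_L = ωL = 178 Ω
X_C = 1/(ωC) = 154 Ω
Net reactance X = X_L − X_C = 24.4 Ω
Z = 10.0 + j24.4 Ω
|Z| = √(10.0² + 24.4²) = 26.3 Ω
I = V/|Z| = 6.15/26.3 = 234 mA

234 mA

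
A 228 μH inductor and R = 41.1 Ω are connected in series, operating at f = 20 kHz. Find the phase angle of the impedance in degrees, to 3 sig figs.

ω = 2πf = 125700 rad/s
X_L = ωL = 28.7 Ω
Z = 41.1 + j28.7 Ω
|Z| = √(41.1² + 28.7²) = 50.1 Ω
∠Z = arctan(28.7/41.1) = 34.9°

34.9°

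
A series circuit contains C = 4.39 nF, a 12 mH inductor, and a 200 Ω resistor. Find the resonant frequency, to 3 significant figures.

21.9 kHz

ω₀ = 1/√(LC) = 1/√(0.012 × 4.39e-09) = 137800 rad/s
f₀ = ω₀/(2π) = 21.9 kHz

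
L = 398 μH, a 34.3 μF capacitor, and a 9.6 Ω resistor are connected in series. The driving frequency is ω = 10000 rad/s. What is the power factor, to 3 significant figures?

0.994

X_L = ωL = 3.98 Ω
X_C = 1/(ωC) = 2.92 Ω
Net reactance X = X_L − X_C = 1.06 Ω
Z = 9.60 + j1.06 Ω
|Z| = √(9.60² + 1.06²) = 9.66 Ω
∠Z = arctan(1.06/9.60) = 6.33°
cos φ = cos(6.33°) = 0.994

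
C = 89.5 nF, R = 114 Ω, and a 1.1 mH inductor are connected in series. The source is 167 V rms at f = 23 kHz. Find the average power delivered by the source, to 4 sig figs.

ω = 2πf = 144500 rad/s
X_L = ωL = 159.0 Ω
X_C = 1/(ωC) = 77.32 Ω
Net reactance X = X_L − X_C = 81.65 Ω
Z = 114.0 + j81.65 Ω
|Z| = √(114.0² + 81.65²) = 140.2 Ω
∠Z = arctan(81.65/114.0) = 35.61°
I = V/|Z| = 1.191 A
P = VI cos φ = 167 × 1.191 × cos(35.61°) = 161.7 W

161.7 W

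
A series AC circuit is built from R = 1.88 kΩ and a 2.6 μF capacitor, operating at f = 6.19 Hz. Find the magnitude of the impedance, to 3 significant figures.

10100 Ω

ω = 2πf = 38.89 rad/s
X_C = 1/(ωC) = 9890 Ω
Z = 1880 − j9890 Ω
|Z| = √(1880² + 9890²) = 10100 Ω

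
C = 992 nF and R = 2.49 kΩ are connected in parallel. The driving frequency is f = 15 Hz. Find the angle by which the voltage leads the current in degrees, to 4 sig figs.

ω = 2πf = 94.25 rad/s
X_C = 1/(ωC) = 10700 Ω
Parallel: admittances add. Y = 1/R + jωC
Y = (0.0004016 + j9.349e-05) S
|Y| = 0.0004123 S → |Z| = 1/|Y| = 2425 Ω, ∠Z = −∠Y = -13.11°

-13.11°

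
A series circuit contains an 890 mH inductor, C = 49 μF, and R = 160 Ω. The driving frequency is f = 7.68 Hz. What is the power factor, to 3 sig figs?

0.388

ω = 2πf = 48.25 rad/s
X_L = ωL = 42.9 Ω
X_C = 1/(ωC) = 423 Ω
Net reactance X = X_L − X_C = -380 Ω
Z = 160 − j380 Ω
|Z| = √(160² + 380²) = 412 Ω
∠Z = arctan(-380/160) = -67.2°
cos φ = cos(-67.2°) = 0.388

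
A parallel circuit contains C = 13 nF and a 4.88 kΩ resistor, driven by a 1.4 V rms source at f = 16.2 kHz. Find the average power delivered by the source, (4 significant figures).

ω = 2πf = 101800 rad/s
X_C = 1/(ωC) = 755.7 Ω
Parallel: admittances add. Y = 1/R + jωC
Y = (0.0002049 + j0.001323) S
|Y| = 0.001339 S → |Z| = 1/|Y| = 746.8 Ω, ∠Z = −∠Y = -81.20°
I = V/|Z| = 1.875 mA
P = VI cos φ = 1.4 × 0.001875 × cos(-81.20°) = 401.6 μW

401.6 μW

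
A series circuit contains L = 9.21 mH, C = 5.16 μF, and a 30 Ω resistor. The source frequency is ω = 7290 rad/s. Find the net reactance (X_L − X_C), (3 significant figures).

X_L = ωL = 67.1 Ω
X_C = 1/(ωC) = 26.6 Ω
X = 67.1 − 26.6 = 40.6 Ω

40.6 Ω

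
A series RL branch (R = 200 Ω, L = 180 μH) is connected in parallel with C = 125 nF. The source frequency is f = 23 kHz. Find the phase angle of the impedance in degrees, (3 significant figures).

ω = 2πf = 144500 rad/s
X_L = ωL = 26.0 Ω
X_C = 1/(ωC) = 55.4 Ω
Branch 1 (R+jX_L): Z₁ = 200 + j26.0 Ω, |Z₁| = 202 Ω
Branch 2 (−jX_C): Z₂ = −j55.4 Ω
Parallel: Z = Z₁Z₂/(Z₁+Z₂), |Z| = 55.2 Ω, ∠Z = -74.2°

-74.2°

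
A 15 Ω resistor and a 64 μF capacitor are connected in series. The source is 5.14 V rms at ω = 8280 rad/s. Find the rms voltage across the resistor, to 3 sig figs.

X_C = 1/(ωC) = 1.89 Ω
Z = 15.0 − j1.89 Ω
|Z| = √(15.0² + 1.89²) = 15.1 Ω
I = V/|Z| = 340 mA
V_R = I·|Z_R| = 0.340 × 15.0 = 5.10 V

5.10 V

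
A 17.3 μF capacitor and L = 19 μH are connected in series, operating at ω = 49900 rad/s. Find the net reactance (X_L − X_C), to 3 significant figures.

-0.210 Ω

X_L = ωL = 0.948 Ω
X_C = 1/(ωC) = 1.16 Ω
X = 0.948 − 1.16 = -0.210 Ω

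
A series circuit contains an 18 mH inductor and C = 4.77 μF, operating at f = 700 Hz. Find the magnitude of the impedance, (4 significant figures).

31.50 Ω

ω = 2πf = 4398 rad/s
X_L = ωL = 79.17 Ω
X_C = 1/(ωC) = 47.67 Ω
Net reactance X = X_L − X_C = 31.50 Ω
Z = j31.50 Ω
|Z| = √(0² + 31.50²) = 31.50 Ω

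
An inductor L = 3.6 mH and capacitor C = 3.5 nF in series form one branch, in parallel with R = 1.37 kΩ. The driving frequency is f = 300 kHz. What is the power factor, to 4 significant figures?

ω = 2πf = 1.885e+06 rad/s
X_L = ωL = 6786 Ω
X_C = 1/(ωC) = 151.6 Ω
Branch 1: Z₁ = R = 1370 Ω
Branch 2 (series LC): Z₂ = j(X_L − X_C) = j6634 Ω
Parallel: Z = Z₁Z₂/(Z₁+Z₂), |Z| = 1342 Ω, ∠Z = 11.67°
cos φ = cos(11.67°) = 0.9793

0.9793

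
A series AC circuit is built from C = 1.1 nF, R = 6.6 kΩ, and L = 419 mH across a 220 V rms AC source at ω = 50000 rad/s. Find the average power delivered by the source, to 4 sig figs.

6.236 W

X_L = ωL = 20950 Ω
X_C = 1/(ωC) = 18180 Ω
Net reactance X = X_L − X_C = 2768 Ω
Z = 6600 + j2768 Ω
|Z| = √(6600² + 2768²) = 7157 Ω
∠Z = arctan(2768/6600) = 22.75°
I = V/|Z| = 30.74 mA
P = VI cos φ = 220 × 0.03074 × cos(22.75°) = 6.236 W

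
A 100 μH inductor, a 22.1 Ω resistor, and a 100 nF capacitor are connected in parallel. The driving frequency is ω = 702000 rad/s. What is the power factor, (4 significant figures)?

0.6288

X_L = ωL = 70.20 Ω
X_C = 1/(ωC) = 14.25 Ω
Parallel: admittances add. Y = 1/R + 1/(jωL) + jωC
Y = (0.04525 + j0.05595) S
|Y| = 0.07196 S → |Z| = 1/|Y| = 13.90 Ω, ∠Z = −∠Y = -51.04°
cos φ = cos(-51.04°) = 0.6288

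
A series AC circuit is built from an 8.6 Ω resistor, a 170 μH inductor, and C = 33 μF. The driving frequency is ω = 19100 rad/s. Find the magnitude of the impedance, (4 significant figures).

8.759 Ω

X_L = ωL = 3.247 Ω
X_C = 1/(ωC) = 1.587 Ω
Net reactance X = X_L − X_C = 1.660 Ω
Z = 8.600 + j1.660 Ω
|Z| = √(8.600² + 1.660²) = 8.759 Ω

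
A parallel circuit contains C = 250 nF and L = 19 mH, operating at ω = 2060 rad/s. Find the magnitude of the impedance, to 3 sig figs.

X_L = ωL = 39.1 Ω
X_C = 1/(ωC) = 1940 Ω
Parallel: admittances add. Y = 1/(jωL) + jωC
Y = (0 − j0.0250) S
|Y| = 0.0250 S → |Z| = 1/|Y| = 39.9 Ω, ∠Z = −∠Y = 90.0°

39.9 Ω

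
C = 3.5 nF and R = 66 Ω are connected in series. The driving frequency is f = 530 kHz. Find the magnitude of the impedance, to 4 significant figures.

ω = 2πf = 3.33e+06 rad/s
X_C = 1/(ωC) = 85.80 Ω
Z = 66.00 − j85.80 Ω
|Z| = √(66.00² + 85.80²) = 108.2 Ω

108.2 Ω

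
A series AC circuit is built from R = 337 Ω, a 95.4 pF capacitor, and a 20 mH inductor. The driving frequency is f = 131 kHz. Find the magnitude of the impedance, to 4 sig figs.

3742 Ω

ω = 2πf = 823100 rad/s
X_L = ωL = 16460 Ω
X_C = 1/(ωC) = 12740 Ω
Net reactance X = X_L − X_C = 3727 Ω
Z = 337.0 + j3727 Ω
|Z| = √(337.0² + 3727²) = 3742 Ω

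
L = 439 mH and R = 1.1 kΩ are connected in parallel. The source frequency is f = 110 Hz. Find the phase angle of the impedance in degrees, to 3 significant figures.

ω = 2πf = 691.2 rad/s
X_L = ωL = 303 Ω
Parallel: admittances add. Y = 1/R + 1/(jωL)
Y = (0.000909 − j0.00330) S
|Y| = 0.00342 S → |Z| = 1/|Y| = 292 Ω, ∠Z = −∠Y = 74.6°

74.6°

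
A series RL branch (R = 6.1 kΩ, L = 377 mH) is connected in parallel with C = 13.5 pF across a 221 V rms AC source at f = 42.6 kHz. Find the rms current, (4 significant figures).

1.390 mA

ω = 2πf = 267700 rad/s
X_L = ωL = 100900 Ω
X_C = 1/(ωC) = 276700 Ω
Branch 1 (R+jX_L): Z₁ = 6100 + j100900 Ω, |Z₁| = 101100 Ω
Branch 2 (−jX_C): Z₂ = −j276700 Ω
Parallel: Z = Z₁Z₂/(Z₁+Z₂), |Z| = 159000 Ω, ∠Z = 84.55°
I = V/|Z| = 221/159000 = 1.390 mA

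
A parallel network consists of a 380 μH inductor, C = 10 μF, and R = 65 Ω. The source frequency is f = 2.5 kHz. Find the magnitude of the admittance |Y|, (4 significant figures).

18.60 mS

ω = 2πf = 15710 rad/s
X_L = ωL = 5.969 Ω
X_C = 1/(ωC) = 6.366 Ω
Parallel: admittances add. Y = 1/R + 1/(jωL) + jωC
Y = (0.01538 − j0.01045) S
|Y| = 0.01860 S → |Z| = 1/|Y| = 53.77 Ω, ∠Z = −∠Y = 34.19°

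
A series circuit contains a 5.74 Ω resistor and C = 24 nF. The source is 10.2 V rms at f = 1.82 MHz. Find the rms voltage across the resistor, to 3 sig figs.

ω = 2πf = 1.144e+07 rad/s
X_C = 1/(ωC) = 3.64 Ω
Z = 5.74 − j3.64 Ω
|Z| = √(5.74² + 3.64²) = 6.80 Ω
I = V/|Z| = 1.50 A
V_R = I·|Z_R| = 1.50 × 5.74 = 8.61 V

8.61 V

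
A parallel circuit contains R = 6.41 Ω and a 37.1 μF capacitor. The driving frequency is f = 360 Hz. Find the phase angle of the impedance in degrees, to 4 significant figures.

ω = 2πf = 2262 rad/s
X_C = 1/(ωC) = 11.92 Ω
Parallel: admittances add. Y = 1/R + jωC
Y = (0.1560 + j0.08392) S
|Y| = 0.1771 S → |Z| = 1/|Y| = 5.645 Ω, ∠Z = −∠Y = -28.28°

-28.28°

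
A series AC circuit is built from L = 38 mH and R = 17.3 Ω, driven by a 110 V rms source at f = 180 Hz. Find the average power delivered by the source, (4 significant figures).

97.53 W

ω = 2πf = 1131 rad/s
X_L = ωL = 42.98 Ω
Z = 17.30 + j42.98 Ω
|Z| = √(17.30² + 42.98²) = 46.33 Ω
∠Z = arctan(42.98/17.30) = 68.07°
I = V/|Z| = 2.374 A
P = VI cos φ = 110 × 2.374 × cos(68.07°) = 97.53 W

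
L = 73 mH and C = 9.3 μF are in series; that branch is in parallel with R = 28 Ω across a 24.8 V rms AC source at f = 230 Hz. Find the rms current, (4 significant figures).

1.192 A

ω = 2πf = 1445 rad/s
X_L = ωL = 105.5 Ω
X_C = 1/(ωC) = 74.41 Ω
Branch 1: Z₁ = R = 28.00 Ω
Branch 2 (series LC): Z₂ = j(X_L − X_C) = j31.09 Ω
Parallel: Z = Z₁Z₂/(Z₁+Z₂), |Z| = 20.81 Ω, ∠Z = 42.01°
I = V/|Z| = 24.8/20.81 = 1.192 A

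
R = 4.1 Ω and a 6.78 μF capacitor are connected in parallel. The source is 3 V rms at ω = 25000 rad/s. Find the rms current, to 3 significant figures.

891 mA

X_C = 1/(ωC) = 5.90 Ω
Parallel: admittances add. Y = 1/R + jωC
Y = (0.244 + j0.170) S
|Y| = 0.297 S → |Z| = 1/|Y| = 3.37 Ω, ∠Z = −∠Y = -34.8°
I = V/|Z| = 3/3.37 = 891 mA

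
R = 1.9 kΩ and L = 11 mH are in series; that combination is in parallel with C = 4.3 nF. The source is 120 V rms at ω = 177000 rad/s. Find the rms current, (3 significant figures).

67.2 mA

X_L = ωL = 1950 Ω
X_C = 1/(ωC) = 1310 Ω
Branch 1 (R+jX_L): Z₁ = 1900 + j1950 Ω, |Z₁| = 2720 Ω
Branch 2 (−jX_C): Z₂ = −j1310 Ω
Parallel: Z = Z₁Z₂/(Z₁+Z₂), |Z| = 1780 Ω, ∠Z = -62.7°
I = V/|Z| = 120/1780 = 67.2 mA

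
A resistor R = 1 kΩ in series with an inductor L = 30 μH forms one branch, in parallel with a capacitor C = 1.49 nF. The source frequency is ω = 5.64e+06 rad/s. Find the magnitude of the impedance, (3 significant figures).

X_L = ωL = 169 Ω
X_C = 1/(ωC) = 119 Ω
Branch 1 (R+jX_L): Z₁ = 1000 + j169 Ω, |Z₁| = 1010 Ω
Branch 2 (−jX_C): Z₂ = −j119 Ω
Parallel: Z = Z₁Z₂/(Z₁+Z₂), |Z| = 121 Ω, ∠Z = -83.3°

121 Ω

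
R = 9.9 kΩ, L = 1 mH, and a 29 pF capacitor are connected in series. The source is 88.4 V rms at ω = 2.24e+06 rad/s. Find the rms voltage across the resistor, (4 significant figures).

X_L = ωL = 2240 Ω
X_C = 1/(ωC) = 15390 Ω
Net reactance X = X_L − X_C = -13150 Ω
Z = 9900 − j13150 Ω
|Z| = √(9900² + 13150²) = 16460 Ω
I = V/|Z| = 5.370 mA
V_R = I·|Z_R| = 0.005370 × 9900 = 53.16 V

53.16 V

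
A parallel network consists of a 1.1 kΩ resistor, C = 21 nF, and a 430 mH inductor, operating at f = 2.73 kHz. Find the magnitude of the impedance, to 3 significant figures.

ω = 2πf = 17150 rad/s
X_L = ωL = 7380 Ω
X_C = 1/(ωC) = 2780 Ω
Parallel: admittances add. Y = 1/R + 1/(jωL) + jωC
Y = (0.000909 + j0.000225) S
|Y| = 0.000936 S → |Z| = 1/|Y| = 1070 Ω, ∠Z = −∠Y = -13.9°

1070 Ω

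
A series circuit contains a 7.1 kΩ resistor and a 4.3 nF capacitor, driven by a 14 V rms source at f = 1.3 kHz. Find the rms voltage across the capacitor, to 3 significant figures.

13.6 V

ω = 2πf = 8168 rad/s
X_C = 1/(ωC) = 28500 Ω
Z = 7100 − j28500 Ω
|Z| = √(7100² + 28500²) = 29300 Ω
I = V/|Z| = 477 μA
V_C = I·|Z_C| = 0.000477 × 28500 = 13.6 V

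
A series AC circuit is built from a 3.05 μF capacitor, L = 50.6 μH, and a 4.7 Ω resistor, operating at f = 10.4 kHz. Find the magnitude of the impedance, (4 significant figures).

5.002 Ω

ω = 2πf = 65350 rad/s
X_L = ωL = 3.306 Ω
X_C = 1/(ωC) = 5.017 Ω
Net reactance X = X_L − X_C = -1.711 Ω
Z = 4.700 − j1.711 Ω
|Z| = √(4.700² + 1.711²) = 5.002 Ω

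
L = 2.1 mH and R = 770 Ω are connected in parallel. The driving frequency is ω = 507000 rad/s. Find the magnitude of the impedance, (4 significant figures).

623.9 Ω

X_L = ωL = 1065 Ω
Parallel: admittances add. Y = 1/R + 1/(jωL)
Y = (0.001299 − j0.0009392) S
|Y| = 0.001603 S → |Z| = 1/|Y| = 623.9 Ω, ∠Z = −∠Y = 35.87°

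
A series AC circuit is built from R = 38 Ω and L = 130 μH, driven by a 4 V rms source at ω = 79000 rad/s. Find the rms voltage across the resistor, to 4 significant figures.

3.861 V

X_L = ωL = 10.27 Ω
Z = 38.00 + j10.27 Ω
|Z| = √(38.00² + 10.27²) = 39.36 Ω
I = V/|Z| = 101.6 mA
V_R = I·|Z_R| = 0.1016 × 38.00 = 3.861 V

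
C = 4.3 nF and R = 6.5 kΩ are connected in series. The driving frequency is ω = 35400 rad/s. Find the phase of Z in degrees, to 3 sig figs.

-45.3°

X_C = 1/(ωC) = 6570 Ω
Z = 6500 − j6570 Ω
|Z| = √(6500² + 6570²) = 9240 Ω
∠Z = arctan(-6570/6500) = -45.3°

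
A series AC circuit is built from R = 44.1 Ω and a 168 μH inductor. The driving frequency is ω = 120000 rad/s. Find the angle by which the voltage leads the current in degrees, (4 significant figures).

X_L = ωL = 20.16 Ω
Z = 44.10 + j20.16 Ω
|Z| = √(44.10² + 20.16²) = 48.49 Ω
∠Z = arctan(20.16/44.10) = 24.57°

24.57°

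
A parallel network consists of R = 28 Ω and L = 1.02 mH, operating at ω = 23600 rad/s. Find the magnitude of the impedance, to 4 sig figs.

X_L = ωL = 24.07 Ω
Parallel: admittances add. Y = 1/R + 1/(jωL)
Y = (0.03571 − j0.04154) S
|Y| = 0.05478 S → |Z| = 1/|Y| = 18.25 Ω, ∠Z = −∠Y = 49.31°

18.25 Ω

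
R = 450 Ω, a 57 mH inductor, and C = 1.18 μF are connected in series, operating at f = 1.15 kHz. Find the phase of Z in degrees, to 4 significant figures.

ω = 2πf = 7226 rad/s
X_L = ωL = 411.9 Ω
X_C = 1/(ωC) = 117.3 Ω
Net reactance X = X_L − X_C = 294.6 Ω
Z = 450.0 + j294.6 Ω
|Z| = √(450.0² + 294.6²) = 537.8 Ω
∠Z = arctan(294.6/450.0) = 33.21°

33.21°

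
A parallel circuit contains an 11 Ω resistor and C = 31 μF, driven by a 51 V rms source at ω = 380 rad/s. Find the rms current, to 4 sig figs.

X_C = 1/(ωC) = 84.89 Ω
Parallel: admittances add. Y = 1/R + jωC
Y = (0.09091 + j0.01178) S
|Y| = 0.09167 S → |Z| = 1/|Y| = 10.91 Ω, ∠Z = −∠Y = -7.383°
I = V/|Z| = 51/10.91 = 4.675 A

4.675 A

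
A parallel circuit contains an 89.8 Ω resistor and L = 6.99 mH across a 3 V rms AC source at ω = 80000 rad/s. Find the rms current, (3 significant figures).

X_L = ωL = 559 Ω
Parallel: admittances add. Y = 1/R + 1/(jωL)
Y = (0.0111 − j0.00179) S
|Y| = 0.0113 S → |Z| = 1/|Y| = 88.7 Ω, ∠Z = −∠Y = 9.12°
I = V/|Z| = 3/88.7 = 33.8 mA

33.8 mA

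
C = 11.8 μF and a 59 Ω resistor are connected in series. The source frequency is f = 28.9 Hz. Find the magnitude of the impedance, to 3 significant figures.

470 Ω

ω = 2πf = 181.6 rad/s
X_C = 1/(ωC) = 467 Ω
Z = 59.0 − j467 Ω
|Z| = √(59.0² + 467²) = 470 Ω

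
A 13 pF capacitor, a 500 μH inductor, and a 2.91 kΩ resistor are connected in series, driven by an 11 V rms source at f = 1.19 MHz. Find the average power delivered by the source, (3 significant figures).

ω = 2πf = 7.477e+06 rad/s
X_L = ωL = 3740 Ω
X_C = 1/(ωC) = 10300 Ω
Net reactance X = X_L − X_C = -6550 Ω
Z = 2910 − j6550 Ω
|Z| = √(2910² + 6550²) = 7170 Ω
∠Z = arctan(-6550/2910) = -66.0°
I = V/|Z| = 1.53 mA
P = VI cos φ = 11 × 0.00153 × cos(-66.0°) = 6.86 mW

6.86 mW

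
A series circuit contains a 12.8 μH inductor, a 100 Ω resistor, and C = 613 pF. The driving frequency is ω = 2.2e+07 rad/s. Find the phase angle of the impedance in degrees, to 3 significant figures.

X_L = ωL = 282 Ω
X_C = 1/(ωC) = 74.2 Ω
Net reactance X = X_L − X_C = 207 Ω
Z = 100 + j207 Ω
|Z| = √(100² + 207²) = 230 Ω
∠Z = arctan(207/100) = 64.3°

64.3°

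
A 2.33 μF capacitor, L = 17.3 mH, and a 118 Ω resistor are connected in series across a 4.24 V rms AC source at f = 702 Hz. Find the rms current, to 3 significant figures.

35.4 mA

ω = 2πf = 4411 rad/s
X_L = ωL = 76.3 Ω
X_C = 1/(ωC) = 97.3 Ω
Net reactance X = X_L − X_C = -21.0 Ω
Z = 118 − j21.0 Ω
|Z| = √(118² + 21.0²) = 120 Ω
I = V/|Z| = 4.24/120 = 35.4 mA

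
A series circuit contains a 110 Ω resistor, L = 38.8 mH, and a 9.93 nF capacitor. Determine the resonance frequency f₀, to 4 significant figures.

8.108 kHz

ω₀ = 1/√(LC) = 1/√(0.0388 × 9.93e-09) = 50950 rad/s
f₀ = ω₀/(2π) = 8.108 kHz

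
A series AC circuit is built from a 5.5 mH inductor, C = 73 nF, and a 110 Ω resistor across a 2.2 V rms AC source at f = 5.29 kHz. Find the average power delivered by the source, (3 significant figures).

ω = 2πf = 33240 rad/s
X_L = ωL = 183 Ω
X_C = 1/(ωC) = 412 Ω
Net reactance X = X_L − X_C = -229 Ω
Z = 110 − j229 Ω
|Z| = √(110² + 229²) = 254 Ω
∠Z = arctan(-229/110) = -64.4°
I = V/|Z| = 8.65 mA
P = VI cos φ = 2.2 × 0.00865 × cos(-64.4°) = 8.23 mW

8.23 mW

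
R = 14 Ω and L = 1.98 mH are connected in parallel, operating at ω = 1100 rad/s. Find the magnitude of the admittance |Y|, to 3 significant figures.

X_L = ωL = 2.18 Ω
Parallel: admittances add. Y = 1/R + 1/(jωL)
Y = (0.0714 − j0.459) S
|Y| = 0.465 S → |Z| = 1/|Y| = 2.15 Ω, ∠Z = −∠Y = 81.2°

465 mS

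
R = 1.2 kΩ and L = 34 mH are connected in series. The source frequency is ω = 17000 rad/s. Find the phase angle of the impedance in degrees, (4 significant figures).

X_L = ωL = 578.0 Ω
Z = 1200 + j578.0 Ω
|Z| = √(1200² + 578.0²) = 1332 Ω
∠Z = arctan(578.0/1200) = 25.72°

25.72°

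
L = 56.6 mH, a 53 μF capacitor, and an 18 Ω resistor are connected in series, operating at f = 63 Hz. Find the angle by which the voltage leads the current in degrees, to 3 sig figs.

ω = 2πf = 395.8 rad/s
X_L = ωL = 22.4 Ω
X_C = 1/(ωC) = 47.7 Ω
Net reactance X = X_L − X_C = -25.3 Ω
Z = 18.0 − j25.3 Ω
|Z| = √(18.0² + 25.3²) = 31.0 Ω
∠Z = arctan(-25.3/18.0) = -54.5°

-54.5°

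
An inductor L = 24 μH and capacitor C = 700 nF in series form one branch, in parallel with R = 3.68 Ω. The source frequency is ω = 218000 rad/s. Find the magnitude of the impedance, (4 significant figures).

X_L = ωL = 5.232 Ω
X_C = 1/(ωC) = 6.553 Ω
Branch 1: Z₁ = R = 3.680 Ω
Branch 2 (series LC): Z₂ = j(X_L − X_C) = −j1.321 Ω
Parallel: Z = Z₁Z₂/(Z₁+Z₂), |Z| = 1.243 Ω, ∠Z = -70.25°

1.243 Ω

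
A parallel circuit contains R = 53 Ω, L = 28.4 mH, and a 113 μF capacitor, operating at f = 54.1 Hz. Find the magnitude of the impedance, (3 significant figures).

ω = 2πf = 339.9 rad/s
X_L = ωL = 9.65 Ω
X_C = 1/(ωC) = 26.0 Ω
Parallel: admittances add. Y = 1/R + 1/(jωL) + jωC
Y = (0.0189 − j0.0652) S
|Y| = 0.0679 S → |Z| = 1/|Y| = 14.7 Ω, ∠Z = −∠Y = 73.9°

14.7 Ω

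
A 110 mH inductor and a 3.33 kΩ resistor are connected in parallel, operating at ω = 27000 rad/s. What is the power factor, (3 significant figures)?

0.666

X_L = ωL = 2970 Ω
Parallel: admittances add. Y = 1/R + 1/(jωL)
Y = (0.000300 − j0.000337) S
|Y| = 0.000451 S → |Z| = 1/|Y| = 2220 Ω, ∠Z = −∠Y = 48.3°
cos φ = cos(48.3°) = 0.666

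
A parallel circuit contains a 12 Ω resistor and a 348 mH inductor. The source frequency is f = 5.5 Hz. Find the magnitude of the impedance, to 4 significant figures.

8.494 Ω

ω = 2πf = 34.56 rad/s
X_L = ωL = 12.03 Ω
Parallel: admittances add. Y = 1/R + 1/(jωL)
Y = (0.08333 − j0.08315) S
|Y| = 0.1177 S → |Z| = 1/|Y| = 8.494 Ω, ∠Z = −∠Y = 44.94°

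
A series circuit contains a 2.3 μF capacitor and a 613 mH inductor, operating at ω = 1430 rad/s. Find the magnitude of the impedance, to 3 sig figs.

X_L = ωL = 877 Ω
X_C = 1/(ωC) = 304 Ω
Net reactance X = X_L − X_C = 573 Ω
Z = j573 Ω
|Z| = √(0² + 573²) = 573 Ω

573 Ω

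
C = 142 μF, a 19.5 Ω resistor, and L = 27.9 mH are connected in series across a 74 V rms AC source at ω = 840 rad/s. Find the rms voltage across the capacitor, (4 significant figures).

25.18 V

X_L = ωL = 23.44 Ω
X_C = 1/(ωC) = 8.384 Ω
Net reactance X = X_L − X_C = 15.05 Ω
Z = 19.50 + j15.05 Ω
|Z| = √(19.50² + 15.05²) = 24.63 Ω
I = V/|Z| = 3.004 A
V_C = I·|Z_C| = 3.004 × 8.384 = 25.18 V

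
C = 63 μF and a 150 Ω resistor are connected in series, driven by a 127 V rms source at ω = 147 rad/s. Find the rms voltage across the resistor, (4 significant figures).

X_C = 1/(ωC) = 108.0 Ω
Z = 150.0 − j108.0 Ω
|Z| = √(150.0² + 108.0²) = 184.8 Ω
I = V/|Z| = 687.1 mA
V_R = I·|Z_R| = 0.6871 × 150.0 = 103.1 V

103.1 V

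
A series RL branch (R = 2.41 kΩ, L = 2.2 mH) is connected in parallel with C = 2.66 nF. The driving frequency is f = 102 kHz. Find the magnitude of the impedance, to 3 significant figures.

ω = 2πf = 640900 rad/s
X_L = ωL = 1410 Ω
X_C = 1/(ωC) = 587 Ω
Branch 1 (R+jX_L): Z₁ = 2410 + j1410 Ω, |Z₁| = 2790 Ω
Branch 2 (−jX_C): Z₂ = −j587 Ω
Parallel: Z = Z₁Z₂/(Z₁+Z₂), |Z| = 643 Ω, ∠Z = -78.5°

643 Ω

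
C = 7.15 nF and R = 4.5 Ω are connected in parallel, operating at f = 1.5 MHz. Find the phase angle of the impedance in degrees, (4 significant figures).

ω = 2πf = 9.425e+06 rad/s
X_C = 1/(ωC) = 14.84 Ω
Parallel: admittances add. Y = 1/R + jωC
Y = (0.2222 + j0.06739) S
|Y| = 0.2322 S → |Z| = 1/|Y| = 4.306 Ω, ∠Z = −∠Y = -16.87°

-16.87°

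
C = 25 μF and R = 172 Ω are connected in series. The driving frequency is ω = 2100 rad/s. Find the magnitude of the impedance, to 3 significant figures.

173 Ω

X_C = 1/(ωC) = 19.0 Ω
Z = 172 − j19.0 Ω
|Z| = √(172² + 19.0²) = 173 Ω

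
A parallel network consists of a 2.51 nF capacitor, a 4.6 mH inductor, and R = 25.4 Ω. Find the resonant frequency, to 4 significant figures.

ω₀ = 1/√(LC) = 1/√(0.0046 × 2.51e-09) = 294300 rad/s
f₀ = ω₀/(2π) = 46.84 kHz

46.84 kHz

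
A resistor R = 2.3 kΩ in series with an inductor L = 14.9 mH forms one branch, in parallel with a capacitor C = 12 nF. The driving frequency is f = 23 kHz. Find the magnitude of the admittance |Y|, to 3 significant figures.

1.53 mS

ω = 2πf = 144500 rad/s
X_L = ωL = 2150 Ω
X_C = 1/(ωC) = 577 Ω
Branch 1 (R+jX_L): Z₁ = 2300 + j2150 Ω, |Z₁| = 3150 Ω
Branch 2 (−jX_C): Z₂ = −j577 Ω
Parallel: Z = Z₁Z₂/(Z₁+Z₂), |Z| = 652 Ω, ∠Z = -81.3°
|Y| = 1/|Z| = 1.53 mS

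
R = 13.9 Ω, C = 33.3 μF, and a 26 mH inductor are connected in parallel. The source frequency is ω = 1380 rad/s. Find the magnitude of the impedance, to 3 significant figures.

X_L = ωL = 35.9 Ω
X_C = 1/(ωC) = 21.8 Ω
Parallel: admittances add. Y = 1/R + 1/(jωL) + jωC
Y = (0.0719 + j0.0181) S
|Y| = 0.0742 S → |Z| = 1/|Y| = 13.5 Ω, ∠Z = −∠Y = -14.1°

13.5 Ω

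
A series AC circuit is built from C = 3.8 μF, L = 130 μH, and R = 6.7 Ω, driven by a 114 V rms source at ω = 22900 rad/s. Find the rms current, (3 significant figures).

X_L = ωL = 2.98 Ω
X_C = 1/(ωC) = 11.5 Ω
Net reactance X = X_L − X_C = -8.51 Ω
Z = 6.70 − j8.51 Ω
|Z| = √(6.70² + 8.51²) = 10.8 Ω
I = V/|Z| = 114/10.8 = 10.5 A

10.5 A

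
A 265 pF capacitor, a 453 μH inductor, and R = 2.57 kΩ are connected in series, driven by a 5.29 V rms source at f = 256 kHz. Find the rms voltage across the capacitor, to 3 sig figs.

ω = 2πf = 1.608e+06 rad/s
X_L = ωL = 729 Ω
X_C = 1/(ωC) = 2350 Ω
Net reactance X = X_L − X_C = -1620 Ω
Z = 2570 − j1620 Ω
|Z| = √(2570² + 1620²) = 3040 Ω
I = V/|Z| = 1.74 mA
V_C = I·|Z_C| = 0.00174 × 2350 = 4.09 V

4.09 V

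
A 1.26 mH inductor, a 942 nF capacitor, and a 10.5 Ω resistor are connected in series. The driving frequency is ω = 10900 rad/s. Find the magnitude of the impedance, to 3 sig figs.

84.3 Ω

X_L = ωL = 13.7 Ω
X_C = 1/(ωC) = 97.4 Ω
Net reactance X = X_L − X_C = -83.7 Ω
Z = 10.5 − j83.7 Ω
|Z| = √(10.5² + 83.7²) = 84.3 Ω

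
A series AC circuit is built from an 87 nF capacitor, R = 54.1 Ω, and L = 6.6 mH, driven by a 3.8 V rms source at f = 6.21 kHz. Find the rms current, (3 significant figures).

ω = 2πf = 39020 rad/s
X_L = ωL = 258 Ω
X_C = 1/(ωC) = 295 Ω
Net reactance X = X_L − X_C = -37.1 Ω
Z = 54.1 − j37.1 Ω
|Z| = √(54.1² + 37.1²) = 65.6 Ω
I = V/|Z| = 3.8/65.6 = 57.9 mA

57.9 mA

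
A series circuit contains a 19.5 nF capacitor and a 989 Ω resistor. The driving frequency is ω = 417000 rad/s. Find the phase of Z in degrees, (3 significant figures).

-7.09°

X_C = 1/(ωC) = 123 Ω
Z = 989 − j123 Ω
|Z| = √(989² + 123²) = 997 Ω
∠Z = arctan(-123/989) = -7.09°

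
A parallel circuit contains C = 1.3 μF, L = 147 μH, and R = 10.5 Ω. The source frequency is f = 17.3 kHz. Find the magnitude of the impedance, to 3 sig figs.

8.09 Ω

ω = 2πf = 108700 rad/s
X_L = ωL = 16.0 Ω
X_C = 1/(ωC) = 7.08 Ω
Parallel: admittances add. Y = 1/R + 1/(jωL) + jωC
Y = (0.0952 + j0.0787) S
|Y| = 0.124 S → |Z| = 1/|Y| = 8.09 Ω, ∠Z = −∠Y = -39.6°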